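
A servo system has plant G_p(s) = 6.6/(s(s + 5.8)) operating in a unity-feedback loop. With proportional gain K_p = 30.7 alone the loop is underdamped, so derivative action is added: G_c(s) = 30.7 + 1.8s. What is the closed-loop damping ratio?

Forward path: (30.7 + 1.8s)·6.6/(s(s+5.8)). The closed-loop characteristic equation is s² + (5.8 + 6.6·1.8)s + 6.6·30.7 = 0.
That is s² + 17.68s + 202.6 = 0, so ω_n = 14.23 rad/s and ζ = 17.68/(2·14.23) = 0.621.

ζ = 0.621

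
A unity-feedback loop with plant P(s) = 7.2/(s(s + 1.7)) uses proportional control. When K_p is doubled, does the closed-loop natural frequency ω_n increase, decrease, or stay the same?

increase

ω_n = √(7.2·K_p), which grows with K_p.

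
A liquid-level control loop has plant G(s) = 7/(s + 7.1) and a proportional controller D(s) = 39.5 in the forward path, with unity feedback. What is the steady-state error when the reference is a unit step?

0.025

The loop is type 0. Static position error constant K_pos = D(0)·G(0) = 39.5·0.9859 = 38.94.
Steady-state error to a unit step: e_ss = 1/(1+K_pos) = 1/39.94 = 0.025.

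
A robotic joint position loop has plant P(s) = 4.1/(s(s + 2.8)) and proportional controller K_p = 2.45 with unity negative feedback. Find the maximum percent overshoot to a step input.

21.3%

Closed-loop characteristic equation: s² + 2.8s + 10.04 = 0, so ω_n = 3.169 rad/s and ζ = 2.8/(2·3.169) = 0.4417.
%OS = 100·exp(−πζ/√(1−ζ²)) = 100·exp(−π·0.4417/√0.8049) = 21.3%.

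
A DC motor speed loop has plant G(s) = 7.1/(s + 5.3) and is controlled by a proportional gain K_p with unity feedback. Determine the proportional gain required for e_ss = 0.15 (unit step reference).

The loop is type 0, so e_ss(step) = 1/(1 + K_pos) with K_pos = K_p·G(0).
G(0) = 1.34. Require 1/(1 + K_p·1.34) = 0.15, so 1 + 1.34·K_p = 6.667.
K_p = (6.667 − 1)/1.34 = 4.23.

K_p = 4.23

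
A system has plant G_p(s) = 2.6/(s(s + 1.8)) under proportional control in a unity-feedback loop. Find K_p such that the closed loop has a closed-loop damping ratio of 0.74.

K_p = 0.569

Closed-loop characteristic equation: s² + 1.8s + K_p·2.6 = 0.
So ω_n = √(2.6K_p) and 2ζω_n = 1.8, giving ζ = 1.8/(2√(2.6K_p)).
Setting ζ = 0.74: √(2.6K_p) = 1.8/(2·0.74) = 1.216, so K_p = 1.479/2.6 = 0.569.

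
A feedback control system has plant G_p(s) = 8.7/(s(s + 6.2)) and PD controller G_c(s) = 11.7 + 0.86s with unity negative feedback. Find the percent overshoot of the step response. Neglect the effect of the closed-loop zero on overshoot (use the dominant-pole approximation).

Forward path: (11.7 + 0.86s)·8.7/(s(s+6.2)). The closed-loop characteristic equation is s² + (6.2 + 8.7·0.86)s + 8.7·11.7 = 0.
That is s² + 13.68s + 101.8 = 0, so ω_n = 10.09 rad/s and ζ = 13.68/(2·10.09) = 0.6781.
%OS = 100·exp(−πζ/√(1−ζ²)) = 5.51%.

5.51%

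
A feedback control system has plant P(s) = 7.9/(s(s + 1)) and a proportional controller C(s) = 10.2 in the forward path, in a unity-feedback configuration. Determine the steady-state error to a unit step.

The open loop C(s)P(s) has a pole at the origin (type 1), so the static position error constant is infinite and e_ss = 1/(1+∞) = 0.

0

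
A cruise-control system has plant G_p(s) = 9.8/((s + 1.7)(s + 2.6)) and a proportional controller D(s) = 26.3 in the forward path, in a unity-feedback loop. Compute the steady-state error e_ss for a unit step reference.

0.0169

The loop is type 0. Static position error constant K_pos = D(0)·G_p(0) = 26.3·2.217 = 58.31.
Steady-state error to a unit step: e_ss = 1/(1+K_pos) = 1/59.31 = 0.0169.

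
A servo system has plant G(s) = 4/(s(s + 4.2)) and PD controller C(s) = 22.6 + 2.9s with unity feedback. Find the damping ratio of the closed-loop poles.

ζ = 0.831

Forward path: (22.6 + 2.9s)·4/(s(s+4.2)). The closed-loop characteristic equation is s² + (4.2 + 4·2.9)s + 4·22.6 = 0.
That is s² + 15.8s + 90.4 = 0, so ω_n = 9.508 rad/s and ζ = 15.8/(2·9.508) = 0.8309.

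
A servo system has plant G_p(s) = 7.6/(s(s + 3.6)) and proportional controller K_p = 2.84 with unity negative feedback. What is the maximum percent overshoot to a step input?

26.7%

Closed-loop characteristic equation: s² + 3.6s + 21.58 = 0, so ω_n = 4.646 rad/s and ζ = 3.6/(2·4.646) = 0.3874.
%OS = 100·exp(−πζ/√(1−ζ²)) = 100·exp(−π·0.3874/√0.8499) = 26.7%.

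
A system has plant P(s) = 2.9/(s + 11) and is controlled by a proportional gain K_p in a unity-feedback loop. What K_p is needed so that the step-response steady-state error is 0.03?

K_p = 123

For a type-0 loop with proportional control, e_ss = 1/(1 + K_p·P(0)).
P(0) = 0.2636. Require 1/(1 + K_p·0.2636) = 0.03, so 1 + 0.2636·K_p = 33.33.
K_p = (33.33 − 1)/0.2636 = 123.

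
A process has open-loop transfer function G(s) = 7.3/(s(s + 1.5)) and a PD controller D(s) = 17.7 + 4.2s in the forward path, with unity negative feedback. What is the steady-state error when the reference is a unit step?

0

The open loop D(s)G(s) has a pole at the origin (type 1), so the static position error constant is infinite and e_ss = 1/(1+∞) = 0.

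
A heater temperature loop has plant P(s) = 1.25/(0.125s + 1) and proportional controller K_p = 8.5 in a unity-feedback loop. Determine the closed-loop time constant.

Closed loop: T(s) = K_p·P/(1+K_p·P) = 10.62/(0.125s + 1 + 10.62), with pole at s = −(1 + 10.62)/0.125 = −93.
Closed-loop time constant τ = 1/93 = 0.0108 s.

τ = 0.0108 s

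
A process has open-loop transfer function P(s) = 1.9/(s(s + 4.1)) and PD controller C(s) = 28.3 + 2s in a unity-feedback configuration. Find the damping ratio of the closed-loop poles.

ζ = 0.539

Forward path: (28.3 + 2s)·1.9/(s(s+4.1)). The closed-loop characteristic equation is s² + (4.1 + 1.9·2)s + 1.9·28.3 = 0.
That is s² + 7.9s + 53.77 = 0, so ω_n = 7.333 rad/s and ζ = 7.9/(2·7.333) = 0.5387.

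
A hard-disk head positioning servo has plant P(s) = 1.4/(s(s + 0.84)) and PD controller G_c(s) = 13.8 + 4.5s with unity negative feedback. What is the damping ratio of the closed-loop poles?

Forward path: (13.8 + 4.5s)·1.4/(s(s+0.84)). The closed-loop characteristic equation is s² + (0.84 + 1.4·4.5)s + 1.4·13.8 = 0.
That is s² + 7.14s + 19.32 = 0, so ω_n = 4.395 rad/s and ζ = 7.14/(2·4.395) = 0.8122.

ζ = 0.812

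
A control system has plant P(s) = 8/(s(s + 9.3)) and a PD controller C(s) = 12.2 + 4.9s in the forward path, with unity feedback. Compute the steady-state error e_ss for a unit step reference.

The open loop C(s)P(s) has a pole at the origin (type 1), so the static position error constant is infinite and e_ss = 1/(1+∞) = 0.

0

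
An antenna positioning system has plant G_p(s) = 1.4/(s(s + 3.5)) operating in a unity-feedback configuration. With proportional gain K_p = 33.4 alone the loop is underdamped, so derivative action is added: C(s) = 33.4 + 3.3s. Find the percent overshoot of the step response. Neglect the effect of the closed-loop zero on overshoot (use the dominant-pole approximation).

Forward path: (33.4 + 3.3s)·1.4/(s(s+3.5)). The closed-loop characteristic equation is s² + (3.5 + 1.4·3.3)s + 1.4·33.4 = 0.
That is s² + 8.12s + 46.76 = 0, so ω_n = 6.838 rad/s and ζ = 8.12/(2·6.838) = 0.5937.
%OS = 100·exp(−πζ/√(1−ζ²)) = 9.85%.

9.85%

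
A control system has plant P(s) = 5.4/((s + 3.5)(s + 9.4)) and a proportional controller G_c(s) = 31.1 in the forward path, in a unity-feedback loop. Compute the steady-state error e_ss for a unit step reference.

The loop is type 0. Static position error constant K_pos = G_c(0)·P(0) = 31.1·0.1641 = 5.105.
Steady-state error to a unit step: e_ss = 1/(1+K_pos) = 1/6.105 = 0.164.

0.164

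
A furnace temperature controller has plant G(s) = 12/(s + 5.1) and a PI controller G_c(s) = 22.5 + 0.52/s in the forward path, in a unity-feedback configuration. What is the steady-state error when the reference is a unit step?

The open loop G_c(s)G(s) has a pole at the origin (type 1), so the static position error constant is infinite and e_ss = 1/(1+∞) = 0.

0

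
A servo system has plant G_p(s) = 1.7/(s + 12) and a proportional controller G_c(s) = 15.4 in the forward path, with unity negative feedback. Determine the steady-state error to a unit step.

The loop is type 0. Static position error constant K_pos = G_c(0)·G_p(0) = 15.4·0.1417 = 2.182.
Steady-state error to a unit step: e_ss = 1/(1+K_pos) = 1/3.182 = 0.314.

0.314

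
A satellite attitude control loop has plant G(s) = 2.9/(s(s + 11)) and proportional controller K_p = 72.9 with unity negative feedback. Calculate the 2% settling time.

T_s ≈ 0.727 s

From 1 + K_pG(s) = 0: s² + 11s + 211.4 = 0 ⇒ ω_n = 14.54, ζ = 0.3783.
2% settling time T_s ≈ 4/(ζω_n) = 4/5.5 = 0.727 s.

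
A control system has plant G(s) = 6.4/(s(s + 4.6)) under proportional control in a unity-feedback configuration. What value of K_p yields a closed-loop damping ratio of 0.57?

K_p = 2.54

Closed-loop characteristic equation: s² + 4.6s + K_p·6.4 = 0.
So ω_n = √(6.4K_p) and 2ζω_n = 4.6, giving ζ = 4.6/(2√(6.4K_p)).
Setting ζ = 0.57: √(6.4K_p) = 4.6/(2·0.57) = 4.035, so K_p = 16.28/6.4 = 2.54.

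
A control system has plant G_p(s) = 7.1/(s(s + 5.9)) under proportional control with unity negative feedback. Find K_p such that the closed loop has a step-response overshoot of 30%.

From %OS = 100·exp(−πζ/√(1−ζ²)) = 30%, ζ = −ln(0.3)/√(π²+ln²(0.3)) = 0.3579.
Characteristic equation s² + 5.9s + 7.1K_p = 0 gives ζ = 5.9/(2√(7.1K_p)).
Setting ζ = 0.3579: √(7.1K_p) = 5.9/(2·0.3579) = 8.244, so K_p = 67.96/7.1 = 9.57.

K_p = 9.57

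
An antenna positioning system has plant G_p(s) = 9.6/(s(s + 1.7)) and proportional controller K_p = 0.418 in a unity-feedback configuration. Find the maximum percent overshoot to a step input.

From 1 + K_pG_p(s) = 0: s² + 1.7s + 4.013 = 0 ⇒ ω_n = 2.003, ζ = 0.4243.
%OS = 100·exp(−πζ/√(1−ζ²)) = 100·exp(−π·0.4243/√0.82) = 22.9%.

22.9%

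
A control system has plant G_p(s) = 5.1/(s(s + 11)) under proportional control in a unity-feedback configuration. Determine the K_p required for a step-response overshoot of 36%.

From %OS = 100·exp(−πζ/√(1−ζ²)) = 36%, ζ = −ln(0.36)/√(π²+ln²(0.36)) = 0.3093.
Characteristic equation s² + 11s + 5.1K_p = 0 gives ζ = 11/(2√(5.1K_p)).
Setting ζ = 0.3093: √(5.1K_p) = 11/(2·0.3093) = 17.78, so K_p = 316.3/5.1 = 62.

K_p = 62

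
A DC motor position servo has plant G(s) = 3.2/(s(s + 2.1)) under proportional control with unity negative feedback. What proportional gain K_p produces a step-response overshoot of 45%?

K_p = 5.68

From %OS = 100·exp(−πζ/√(1−ζ²)) = 45%, ζ = −ln(0.45)/√(π²+ln²(0.45)) = 0.2463.
Characteristic equation s² + 2.1s + 3.2K_p = 0 gives ζ = 2.1/(2√(3.2K_p)).
Setting ζ = 0.2463: √(3.2K_p) = 2.1/(2·0.2463) = 4.262, so K_p = 18.17/3.2 = 5.68.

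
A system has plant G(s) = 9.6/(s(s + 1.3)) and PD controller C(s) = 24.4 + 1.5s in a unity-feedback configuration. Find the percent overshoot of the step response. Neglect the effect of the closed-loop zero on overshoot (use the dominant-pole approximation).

15.3%

Forward path: (24.4 + 1.5s)·9.6/(s(s+1.3)). The closed-loop characteristic equation is s² + (1.3 + 9.6·1.5)s + 9.6·24.4 = 0.
That is s² + 15.7s + 234.2 = 0, so ω_n = 15.3 rad/s and ζ = 15.7/(2·15.3) = 0.5129.
%OS = 100·exp(−πζ/√(1−ζ²)) = 15.3%.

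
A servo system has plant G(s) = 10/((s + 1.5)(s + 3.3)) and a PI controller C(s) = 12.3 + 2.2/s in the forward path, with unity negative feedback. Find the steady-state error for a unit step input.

The open loop C(s)G(s) has a pole at the origin (type 1), so the static position error constant is infinite and e_ss = 1/(1+∞) = 0.

0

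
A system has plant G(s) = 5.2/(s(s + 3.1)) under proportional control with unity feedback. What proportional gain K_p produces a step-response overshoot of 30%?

K_p = 3.61

From %OS = 100·exp(−πζ/√(1−ζ²)) = 30%, ζ = −ln(0.3)/√(π²+ln²(0.3)) = 0.3579.
Characteristic equation s² + 3.1s + 5.2K_p = 0 gives ζ = 3.1/(2√(5.2K_p)).
Setting ζ = 0.3579: √(5.2K_p) = 3.1/(2·0.3579) = 4.331, so K_p = 18.76/5.2 = 3.61.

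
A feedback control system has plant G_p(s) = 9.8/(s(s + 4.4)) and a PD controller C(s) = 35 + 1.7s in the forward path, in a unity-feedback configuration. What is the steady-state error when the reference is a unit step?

0

The open loop C(s)G_p(s) has a pole at the origin (type 1), so the static position error constant is infinite and e_ss = 1/(1+∞) = 0.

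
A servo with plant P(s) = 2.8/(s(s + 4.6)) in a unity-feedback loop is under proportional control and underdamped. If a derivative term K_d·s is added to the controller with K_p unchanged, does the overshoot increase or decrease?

decrease

The derivative term adds K·K_d to the s-coefficient of the characteristic equation, raising 2ζω_n while ω_n is unchanged; ζ increases, so overshoot decreases.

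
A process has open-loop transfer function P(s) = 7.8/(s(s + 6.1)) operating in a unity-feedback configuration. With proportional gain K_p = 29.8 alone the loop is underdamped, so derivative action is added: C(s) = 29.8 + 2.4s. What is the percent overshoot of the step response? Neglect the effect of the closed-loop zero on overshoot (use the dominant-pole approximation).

Forward path: (29.8 + 2.4s)·7.8/(s(s+6.1)). The closed-loop characteristic equation is s² + (6.1 + 7.8·2.4)s + 7.8·29.8 = 0.
That is s² + 24.82s + 232.4 = 0, so ω_n = 15.25 rad/s and ζ = 24.82/(2·15.25) = 0.814.
%OS = 100·exp(−πζ/√(1−ζ²)) = 1.22%.

1.22%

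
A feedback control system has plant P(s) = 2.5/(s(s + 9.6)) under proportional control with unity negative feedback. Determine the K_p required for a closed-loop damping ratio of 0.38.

K_p = 63.8

Closed-loop characteristic equation: s² + 9.6s + K_p·2.5 = 0.
So ω_n = √(2.5K_p) and 2ζω_n = 9.6, giving ζ = 9.6/(2√(2.5K_p)).
Setting ζ = 0.38: √(2.5K_p) = 9.6/(2·0.38) = 12.63, so K_p = 159.6/2.5 = 63.8.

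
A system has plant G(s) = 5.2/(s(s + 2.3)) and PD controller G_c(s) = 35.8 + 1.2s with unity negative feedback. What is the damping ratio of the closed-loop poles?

ζ = 0.313

Forward path: (35.8 + 1.2s)·5.2/(s(s+2.3)). The closed-loop characteristic equation is s² + (2.3 + 5.2·1.2)s + 5.2·35.8 = 0.
That is s² + 8.54s + 186.2 = 0, so ω_n = 13.64 rad/s and ζ = 8.54/(2·13.64) = 0.313.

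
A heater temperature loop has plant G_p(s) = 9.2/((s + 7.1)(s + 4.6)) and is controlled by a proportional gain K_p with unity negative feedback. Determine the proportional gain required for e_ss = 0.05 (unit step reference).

Steady-state error for a unit step on this type-0 loop is 1/(1 + K_p·G_p(0)).
G_p(0) = 0.2817. Require 1/(1 + K_p·0.2817) = 0.05, so 1 + 0.2817·K_p = 20.
K_p = (20 − 1)/0.2817 = 67.5.

K_p = 67.5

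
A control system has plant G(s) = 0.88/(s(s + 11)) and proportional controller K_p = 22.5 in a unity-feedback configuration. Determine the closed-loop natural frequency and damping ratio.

ω_n = 4.45 rad/s, ζ = 1.24

With unity feedback the closed-loop characteristic equation is s² + 11s + 22.5·0.88 = s² + 11s + 19.8 = 0.
Matching s² + 2ζω_n s + ω_n²: ω_n = √19.8 = 4.45 rad/s and 2ζω_n = 11, so ζ = 11/(2·4.45) = 1.24.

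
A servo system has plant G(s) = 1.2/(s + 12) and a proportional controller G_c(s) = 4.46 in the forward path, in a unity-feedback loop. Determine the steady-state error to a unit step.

0.692

The loop is type 0. Static position error constant K_pos = G_c(0)·G(0) = 4.46·0.1 = 0.446.
Steady-state error to a unit step: e_ss = 1/(1+K_pos) = 1/1.446 = 0.692.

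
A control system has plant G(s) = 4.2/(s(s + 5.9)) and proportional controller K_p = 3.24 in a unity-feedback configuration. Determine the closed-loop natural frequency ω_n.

1 + K_p·G(s) = 0 gives s² + 5.9s + 13.61 = 0.
So ω_n² = 13.61 ⇒ ω_n = 3.689 rad/s, and ζ = 5.9/(2ω_n) = 0.8.

ω_n = 3.69 rad/s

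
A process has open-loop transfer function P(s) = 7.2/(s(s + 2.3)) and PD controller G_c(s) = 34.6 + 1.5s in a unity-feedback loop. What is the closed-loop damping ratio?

ζ = 0.415

Forward path: (34.6 + 1.5s)·7.2/(s(s+2.3)). The closed-loop characteristic equation is s² + (2.3 + 7.2·1.5)s + 7.2·34.6 = 0.
That is s² + 13.1s + 249.1 = 0, so ω_n = 15.78 rad/s and ζ = 13.1/(2·15.78) = 0.415.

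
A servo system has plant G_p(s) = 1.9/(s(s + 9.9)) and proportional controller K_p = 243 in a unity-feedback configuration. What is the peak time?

T_p = 0.15 s

From 1 + K_pG_p(s) = 0: s² + 9.9s + 461.7 = 0 ⇒ ω_n = 21.49, ζ = 0.2304.
Damped frequency ω_d = ω_n√(1−ζ²) = 20.91 rad/s, so peak time T_p = π/ω_d = 0.15 s.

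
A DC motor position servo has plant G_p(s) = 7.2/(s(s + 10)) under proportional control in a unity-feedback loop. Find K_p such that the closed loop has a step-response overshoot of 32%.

From %OS = 100·exp(−πζ/√(1−ζ²)) = 32%, ζ = −ln(0.32)/√(π²+ln²(0.32)) = 0.341.
Characteristic equation s² + 10s + 7.2K_p = 0 gives ζ = 10/(2√(7.2K_p)).
Setting ζ = 0.341: √(7.2K_p) = 10/(2·0.341) = 14.66, so K_p = 215/7.2 = 29.9.

K_p = 29.9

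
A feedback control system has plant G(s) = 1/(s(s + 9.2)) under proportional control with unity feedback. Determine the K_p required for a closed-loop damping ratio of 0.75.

K_p = 37.6

Closed-loop characteristic equation: s² + 9.2s + K_p·1 = 0.
So ω_n = √(1K_p) and 2ζω_n = 9.2, giving ζ = 9.2/(2√(1K_p)).
Setting ζ = 0.75: √(1K_p) = 9.2/(2·0.75) = 6.133, so K_p = 37.62/1 = 37.6.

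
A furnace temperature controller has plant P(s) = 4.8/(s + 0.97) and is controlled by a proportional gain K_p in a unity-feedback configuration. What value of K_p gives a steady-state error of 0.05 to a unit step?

K_p = 3.84

The loop is type 0, so e_ss(step) = 1/(1 + K_pos) with K_pos = K_p·P(0).
P(0) = 4.948. Require 1/(1 + K_p·4.948) = 0.05, so 1 + 4.948·K_p = 20.
K_p = (20 − 1)/4.948 = 3.84.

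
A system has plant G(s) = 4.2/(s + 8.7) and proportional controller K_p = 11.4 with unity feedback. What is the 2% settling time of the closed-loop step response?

Closed-loop transfer function: T(s) = K_p·G(s)/(1 + K_p·G(s)) = 47.88/(s + 8.7 + 47.88) = 47.88/(s + 56.58).
Time constant τ = 1/56.58 = 0.01767 s, so the 2% settling time is about 4τ = 0.0707 s.

T_s ≈ 0.0707 s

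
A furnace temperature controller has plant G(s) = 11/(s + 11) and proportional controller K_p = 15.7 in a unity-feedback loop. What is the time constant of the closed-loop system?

τ = 0.00544 s

Closed-loop transfer function: T(s) = K_p·G(s)/(1 + K_p·G(s)) = 172.7/(s + 11 + 172.7) = 172.7/(s + 183.7).
Time constant τ = 1/183.7 = 0.00544 s.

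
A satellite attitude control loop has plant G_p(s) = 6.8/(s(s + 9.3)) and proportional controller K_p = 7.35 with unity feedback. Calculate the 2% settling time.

T_s ≈ 0.86 s

From 1 + K_pG_p(s) = 0: s² + 9.3s + 49.98 = 0 ⇒ ω_n = 7.07, ζ = 0.6577.
2% settling time T_s ≈ 4/(ζω_n) = 4/4.65 = 0.86 s.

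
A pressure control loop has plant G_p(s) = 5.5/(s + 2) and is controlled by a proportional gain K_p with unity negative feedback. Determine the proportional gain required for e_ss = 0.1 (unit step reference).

For a type-0 loop with proportional control, e_ss = 1/(1 + K_p·G_p(0)).
G_p(0) = 2.75. Require 1/(1 + K_p·2.75) = 0.1, so 1 + 2.75·K_p = 10.
K_p = (10 − 1)/2.75 = 3.27.

K_p = 3.27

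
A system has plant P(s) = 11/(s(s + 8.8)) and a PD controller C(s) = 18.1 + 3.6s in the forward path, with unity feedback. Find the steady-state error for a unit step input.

0

The open loop C(s)P(s) has a pole at the origin (type 1), so the static position error constant is infinite and e_ss = 1/(1+∞) = 0.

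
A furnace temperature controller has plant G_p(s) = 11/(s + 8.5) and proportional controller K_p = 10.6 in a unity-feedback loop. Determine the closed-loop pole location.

Closed-loop transfer function: T(s) = K_p·G_p(s)/(1 + K_p·G_p(s)) = 116.6/(s + 8.5 + 116.6) = 116.6/(s + 125.1).
The closed-loop pole is at s = −125.1.

s = -125.1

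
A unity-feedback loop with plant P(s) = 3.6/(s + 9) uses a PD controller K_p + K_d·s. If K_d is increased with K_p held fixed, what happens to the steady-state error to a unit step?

unchanged

K_d affects only the transient (the s-coefficient); the DC loop gain, and hence e_ss, depends only on K_p.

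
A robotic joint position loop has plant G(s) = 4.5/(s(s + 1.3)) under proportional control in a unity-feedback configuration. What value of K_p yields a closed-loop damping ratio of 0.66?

Closed-loop characteristic equation: s² + 1.3s + K_p·4.5 = 0.
So ω_n = √(4.5K_p) and 2ζω_n = 1.3, giving ζ = 1.3/(2√(4.5K_p)).
Setting ζ = 0.66: √(4.5K_p) = 1.3/(2·0.66) = 0.9848, so K_p = 0.9699/4.5 = 0.216.

K_p = 0.216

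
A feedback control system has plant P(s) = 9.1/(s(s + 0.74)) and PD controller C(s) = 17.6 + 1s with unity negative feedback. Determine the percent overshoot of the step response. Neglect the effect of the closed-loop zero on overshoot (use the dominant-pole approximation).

26.6%

Forward path: (17.6 + 1s)·9.1/(s(s+0.74)). The closed-loop characteristic equation is s² + (0.74 + 9.1·1)s + 9.1·17.6 = 0.
That is s² + 9.84s + 160.2 = 0, so ω_n = 12.66 rad/s and ζ = 9.84/(2·12.66) = 0.3888.
%OS = 100·exp(−πζ/√(1−ζ²)) = 26.6%.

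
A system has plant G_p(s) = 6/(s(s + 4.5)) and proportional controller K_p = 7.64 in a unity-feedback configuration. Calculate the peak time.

From 1 + K_pG_p(s) = 0: s² + 4.5s + 45.84 = 0 ⇒ ω_n = 6.771, ζ = 0.3323.
Damped frequency ω_d = ω_n√(1−ζ²) = 6.386 rad/s, so peak time T_p = π/ω_d = 0.492 s.

T_p = 0.492 s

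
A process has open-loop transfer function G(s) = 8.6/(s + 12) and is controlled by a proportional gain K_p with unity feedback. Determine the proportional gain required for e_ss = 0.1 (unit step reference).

K_p = 12.6

The loop is type 0, so e_ss(step) = 1/(1 + K_pos) with K_pos = K_p·G(0).
G(0) = 0.7167. Require 1/(1 + K_p·0.7167) = 0.1, so 1 + 0.7167·K_p = 10.
K_p = (10 − 1)/0.7167 = 12.6.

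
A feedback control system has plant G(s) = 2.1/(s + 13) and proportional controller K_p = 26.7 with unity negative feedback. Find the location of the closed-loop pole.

s = -69.07

Closed-loop transfer function: T(s) = K_p·G(s)/(1 + K_p·G(s)) = 56.07/(s + 13 + 56.07) = 56.07/(s + 69.07).
The closed-loop pole is at s = −69.07.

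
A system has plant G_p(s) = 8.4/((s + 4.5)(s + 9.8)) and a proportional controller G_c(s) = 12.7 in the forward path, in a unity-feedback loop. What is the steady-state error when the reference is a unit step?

0.292

The loop is type 0. Static position error constant K_pos = G_c(0)·G_p(0) = 12.7·0.1905 = 2.419.
Steady-state error to a unit step: e_ss = 1/(1+K_pos) = 1/3.419 = 0.292.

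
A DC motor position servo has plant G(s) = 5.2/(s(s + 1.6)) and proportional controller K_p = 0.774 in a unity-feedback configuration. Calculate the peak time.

The closed-loop denominator s² + 1.6s + 4.025 gives ω_n = √4.025 = 2.006 and ζ = 1.6/(2ω_n) = 0.3988.
Damped frequency ω_d = ω_n√(1−ζ²) = 1.84 rad/s, so peak time T_p = π/ω_d = 1.71 s.

T_p = 1.71 s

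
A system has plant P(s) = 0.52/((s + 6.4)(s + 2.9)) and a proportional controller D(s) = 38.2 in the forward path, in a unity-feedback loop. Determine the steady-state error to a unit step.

0.483

The loop is type 0. Static position error constant K_pos = D(0)·P(0) = 38.2·0.02802 = 1.07.
Steady-state error to a unit step: e_ss = 1/(1+K_pos) = 1/2.07 = 0.483.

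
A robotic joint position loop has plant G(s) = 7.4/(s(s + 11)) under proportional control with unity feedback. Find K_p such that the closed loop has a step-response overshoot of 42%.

K_p = 57.7

From %OS = 100·exp(−πζ/√(1−ζ²)) = 42%, ζ = −ln(0.42)/√(π²+ln²(0.42)) = 0.2662.
Characteristic equation s² + 11s + 7.4K_p = 0 gives ζ = 11/(2√(7.4K_p)).
Setting ζ = 0.2662: √(7.4K_p) = 11/(2·0.2662) = 20.66, so K_p = 427/7.4 = 57.7.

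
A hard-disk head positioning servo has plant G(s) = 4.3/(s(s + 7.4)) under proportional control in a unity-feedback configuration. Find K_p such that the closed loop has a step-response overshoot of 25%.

From %OS = 100·exp(−πζ/√(1−ζ²)) = 25%, ζ = −ln(0.25)/√(π²+ln²(0.25)) = 0.4037.
Characteristic equation s² + 7.4s + 4.3K_p = 0 gives ζ = 7.4/(2√(4.3K_p)).
Setting ζ = 0.4037: √(4.3K_p) = 7.4/(2·0.4037) = 9.165, so K_p = 84/4.3 = 19.5.

K_p = 19.5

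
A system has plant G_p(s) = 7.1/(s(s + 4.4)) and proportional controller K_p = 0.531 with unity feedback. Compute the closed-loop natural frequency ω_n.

1 + K_p·G_p(s) = 0 gives s² + 4.4s + 3.77 = 0.
So ω_n² = 3.77 ⇒ ω_n = 1.942 rad/s, and ζ = 4.4/(2ω_n) = 1.13.

ω_n = 1.94 rad/s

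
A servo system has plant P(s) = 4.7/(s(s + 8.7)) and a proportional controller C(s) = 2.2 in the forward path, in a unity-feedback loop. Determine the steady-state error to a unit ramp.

The loop has one pole at the origin (type 1). Velocity error constant K_v = lim_{s→0} s·C(s)P(s) = 2.2·4.7/8.7 = 1.189.
Steady-state error to a unit ramp: e_ss = 1/K_v = 0.841.

0.841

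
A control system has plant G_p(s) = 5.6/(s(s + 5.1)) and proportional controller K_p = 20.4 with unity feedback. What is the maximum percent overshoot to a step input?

The closed-loop denominator s² + 5.1s + 114.2 gives ω_n = √114.2 = 10.69 and ζ = 5.1/(2ω_n) = 0.2386.
%OS = 100·exp(−πζ/√(1−ζ²)) = 100·exp(−π·0.2386/√0.9431) = 46.2%.

46.2%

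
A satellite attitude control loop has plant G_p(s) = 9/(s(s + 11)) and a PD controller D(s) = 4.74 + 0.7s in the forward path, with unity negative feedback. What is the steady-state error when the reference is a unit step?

0

The open loop D(s)G_p(s) has a pole at the origin (type 1), so the static position error constant is infinite and e_ss = 1/(1+∞) = 0.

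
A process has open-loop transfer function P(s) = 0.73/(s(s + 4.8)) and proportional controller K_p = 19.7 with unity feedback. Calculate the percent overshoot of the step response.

From 1 + K_pP(s) = 0: s² + 4.8s + 14.38 = 0 ⇒ ω_n = 3.792, ζ = 0.6329.
%OS = 100·exp(−πζ/√(1−ζ²)) = 100·exp(−π·0.6329/√0.5995) = 7.67%.

7.67%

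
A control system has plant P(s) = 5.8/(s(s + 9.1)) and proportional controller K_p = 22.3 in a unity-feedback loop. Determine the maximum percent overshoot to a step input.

25.4%

From 1 + K_pP(s) = 0: s² + 9.1s + 129.3 = 0 ⇒ ω_n = 11.37, ζ = 0.4001.
%OS = 100·exp(−πζ/√(1−ζ²)) = 100·exp(−π·0.4001/√0.8399) = 25.4%.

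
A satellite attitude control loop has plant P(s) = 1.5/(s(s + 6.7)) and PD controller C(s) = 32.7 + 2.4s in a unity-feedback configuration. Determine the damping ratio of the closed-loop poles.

Forward path: (32.7 + 2.4s)·1.5/(s(s+6.7)). The closed-loop characteristic equation is s² + (6.7 + 1.5·2.4)s + 1.5·32.7 = 0.
That is s² + 10.3s + 49.05 = 0, so ω_n = 7.004 rad/s and ζ = 10.3/(2·7.004) = 0.7353.

ζ = 0.735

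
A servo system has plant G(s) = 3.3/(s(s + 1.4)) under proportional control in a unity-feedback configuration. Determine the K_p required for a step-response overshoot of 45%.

K_p = 2.45

From %OS = 100·exp(−πζ/√(1−ζ²)) = 45%, ζ = −ln(0.45)/√(π²+ln²(0.45)) = 0.2463.
Characteristic equation s² + 1.4s + 3.3K_p = 0 gives ζ = 1.4/(2√(3.3K_p)).
Setting ζ = 0.2463: √(3.3K_p) = 1.4/(2·0.2463) = 2.842, so K_p = 8.075/3.3 = 2.45.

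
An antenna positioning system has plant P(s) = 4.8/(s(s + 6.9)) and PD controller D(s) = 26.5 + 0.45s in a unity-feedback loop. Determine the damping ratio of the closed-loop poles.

Forward path: (26.5 + 0.45s)·4.8/(s(s+6.9)). The closed-loop characteristic equation is s² + (6.9 + 4.8·0.45)s + 4.8·26.5 = 0.
That is s² + 9.06s + 127.2 = 0, so ω_n = 11.28 rad/s and ζ = 9.06/(2·11.28) = 0.4017.

ζ = 0.402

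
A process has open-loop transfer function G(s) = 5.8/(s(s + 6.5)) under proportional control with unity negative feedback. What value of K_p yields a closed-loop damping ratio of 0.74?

Closed-loop characteristic equation: s² + 6.5s + K_p·5.8 = 0.
So ω_n = √(5.8K_p) and 2ζω_n = 6.5, giving ζ = 6.5/(2√(5.8K_p)).
Setting ζ = 0.74: √(5.8K_p) = 6.5/(2·0.74) = 4.392, so K_p = 19.29/5.8 = 3.33.

K_p = 3.33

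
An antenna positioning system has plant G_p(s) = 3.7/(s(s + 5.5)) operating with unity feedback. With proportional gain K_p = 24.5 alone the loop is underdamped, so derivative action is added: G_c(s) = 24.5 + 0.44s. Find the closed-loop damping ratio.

Forward path: (24.5 + 0.44s)·3.7/(s(s+5.5)). The closed-loop characteristic equation is s² + (5.5 + 3.7·0.44)s + 3.7·24.5 = 0.
That is s² + 7.128s + 90.65 = 0, so ω_n = 9.521 rad/s and ζ = 7.128/(2·9.521) = 0.3743.

ζ = 0.374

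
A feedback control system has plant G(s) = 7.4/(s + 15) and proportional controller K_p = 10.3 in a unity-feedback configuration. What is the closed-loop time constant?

Closed-loop transfer function: T(s) = K_p·G(s)/(1 + K_p·G(s)) = 76.22/(s + 15 + 76.22) = 76.22/(s + 91.22).
Time constant τ = 1/91.22 = 0.011 s.

τ = 0.011 s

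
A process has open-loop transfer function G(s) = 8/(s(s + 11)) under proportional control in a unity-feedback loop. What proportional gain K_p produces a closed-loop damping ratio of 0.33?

Closed-loop characteristic equation: s² + 11s + K_p·8 = 0.
So ω_n = √(8K_p) and 2ζω_n = 11, giving ζ = 11/(2√(8K_p)).
Setting ζ = 0.33: √(8K_p) = 11/(2·0.33) = 16.67, so K_p = 277.8/8 = 34.7.

K_p = 34.7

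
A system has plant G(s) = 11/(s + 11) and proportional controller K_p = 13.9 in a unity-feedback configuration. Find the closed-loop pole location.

Closed-loop transfer function: T(s) = K_p·G(s)/(1 + K_p·G(s)) = 152.9/(s + 11 + 152.9) = 152.9/(s + 163.9).
The closed-loop pole is at s = −163.9.

s = -163.9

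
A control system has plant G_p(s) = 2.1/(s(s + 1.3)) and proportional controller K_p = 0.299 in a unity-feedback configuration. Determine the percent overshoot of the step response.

1.1%

Closed-loop characteristic equation: s² + 1.3s + 0.6279 = 0, so ω_n = 0.7924 rad/s and ζ = 1.3/(2·0.7924) = 0.8203.
%OS = 100·exp(−πζ/√(1−ζ²)) = 100·exp(−π·0.8203/√0.3271) = 1.1%.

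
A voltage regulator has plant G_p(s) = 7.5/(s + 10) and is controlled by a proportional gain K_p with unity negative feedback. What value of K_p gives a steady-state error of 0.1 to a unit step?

The loop is type 0, so e_ss(step) = 1/(1 + K_pos) with K_pos = K_p·G_p(0).
G_p(0) = 0.75. Require 1/(1 + K_p·0.75) = 0.1, so 1 + 0.75·K_p = 10.
K_p = (10 − 1)/0.75 = 12.

K_p = 12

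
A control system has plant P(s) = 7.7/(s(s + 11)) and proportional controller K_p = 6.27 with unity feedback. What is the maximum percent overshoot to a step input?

Closed-loop characteristic equation: s² + 11s + 48.28 = 0, so ω_n = 6.948 rad/s and ζ = 11/(2·6.948) = 0.7916.
%OS = 100·exp(−πζ/√(1−ζ²)) = 100·exp(−π·0.7916/√0.3734) = 1.71%.

1.71%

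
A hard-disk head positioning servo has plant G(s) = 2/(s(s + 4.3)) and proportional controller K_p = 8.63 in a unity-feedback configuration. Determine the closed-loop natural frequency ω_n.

The closed-loop denominator is s(s+4.3) + 8.63·2 = s² + 4.3s + 17.26.
So ω_n² = 17.26 ⇒ ω_n = 4.155 rad/s, and ζ = 4.3/(2ω_n) = 0.518.

ω_n = 4.15 rad/s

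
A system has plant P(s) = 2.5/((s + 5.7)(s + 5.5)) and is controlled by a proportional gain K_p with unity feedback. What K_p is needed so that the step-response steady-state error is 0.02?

The loop is type 0, so e_ss(step) = 1/(1 + K_pos) with K_pos = K_p·P(0).
P(0) = 0.07974. Require 1/(1 + K_p·0.07974) = 0.02, so 1 + 0.07974·K_p = 50.
K_p = (50 − 1)/0.07974 = 614.

K_p = 614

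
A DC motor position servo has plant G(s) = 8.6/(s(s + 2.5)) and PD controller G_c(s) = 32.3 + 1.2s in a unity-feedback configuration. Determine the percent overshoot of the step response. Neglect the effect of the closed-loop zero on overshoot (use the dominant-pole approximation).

27%

Forward path: (32.3 + 1.2s)·8.6/(s(s+2.5)). The closed-loop characteristic equation is s² + (2.5 + 8.6·1.2)s + 8.6·32.3 = 0.
That is s² + 12.82s + 277.8 = 0, so ω_n = 16.67 rad/s and ζ = 12.82/(2·16.67) = 0.3846.
%OS = 100·exp(−πζ/√(1−ζ²)) = 27%.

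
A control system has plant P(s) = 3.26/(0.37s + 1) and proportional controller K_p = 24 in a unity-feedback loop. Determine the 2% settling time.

Closed loop: T(s) = K_p·P/(1+K_p·P) = 78.24/(0.37s + 1 + 78.24), with pole at s = −(1 + 78.24)/0.37 = −214.2.
τ = 1/214.2 = 0.004669 s, so 2% settling time ≈ 4τ = 0.0187 s.

T_s ≈ 0.0187 s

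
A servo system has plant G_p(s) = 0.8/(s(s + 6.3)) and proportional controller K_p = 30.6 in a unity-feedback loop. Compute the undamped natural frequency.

1 + K_p·G_p(s) = 0 gives s² + 6.3s + 24.48 = 0.
So ω_n² = 24.48 ⇒ ω_n = 4.948 rad/s, and ζ = 6.3/(2ω_n) = 0.637.

ω_n = 4.95 rad/s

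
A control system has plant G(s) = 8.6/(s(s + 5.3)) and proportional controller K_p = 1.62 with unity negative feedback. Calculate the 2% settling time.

T_s ≈ 1.51 s

From 1 + K_pG(s) = 0: s² + 5.3s + 13.93 = 0 ⇒ ω_n = 3.733, ζ = 0.71.
2% settling time T_s ≈ 4/(ζω_n) = 4/2.65 = 1.51 s.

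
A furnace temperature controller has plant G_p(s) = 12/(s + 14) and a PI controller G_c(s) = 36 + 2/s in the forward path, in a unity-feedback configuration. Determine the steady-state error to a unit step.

The open loop G_c(s)G_p(s) has a pole at the origin (type 1), so the static position error constant is infinite and e_ss = 1/(1+∞) = 0.

0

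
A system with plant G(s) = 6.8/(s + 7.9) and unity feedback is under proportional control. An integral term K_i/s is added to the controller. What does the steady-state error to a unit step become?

0

Adding integral action puts a pole at s = 0 in the forward path, raising the system type to 1; a type-1 loop has zero steady-state error to a step.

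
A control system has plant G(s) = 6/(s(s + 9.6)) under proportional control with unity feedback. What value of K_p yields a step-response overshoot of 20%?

From %OS = 100·exp(−πζ/√(1−ζ²)) = 20%, ζ = −ln(0.2)/√(π²+ln²(0.2)) = 0.4559.
Characteristic equation s² + 9.6s + 6K_p = 0 gives ζ = 9.6/(2√(6K_p)).
Setting ζ = 0.4559: √(6K_p) = 9.6/(2·0.4559) = 10.53, so K_p = 110.8/6 = 18.5.

K_p = 18.5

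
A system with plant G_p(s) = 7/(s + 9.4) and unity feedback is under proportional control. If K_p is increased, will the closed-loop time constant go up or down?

decrease

The closed-loop bandwidth 9.4+K_p·7 grows with K_p, so τ shrinks.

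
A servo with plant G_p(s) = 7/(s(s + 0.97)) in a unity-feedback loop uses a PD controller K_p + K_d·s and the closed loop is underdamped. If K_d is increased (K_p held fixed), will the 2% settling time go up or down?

decrease

Characteristic equation s² + (0.97 + 7K_d)s + 7K_p = 0: raising K_d increases ζω_n = (0.97+7K_d)/2 while the loop stays underdamped, so T_s ≈ 4/(ζω_n) decreases.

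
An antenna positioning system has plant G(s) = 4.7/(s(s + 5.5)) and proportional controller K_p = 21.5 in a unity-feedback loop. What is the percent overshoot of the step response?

40.9%

From 1 + K_pG(s) = 0: s² + 5.5s + 101 = 0 ⇒ ω_n = 10.05, ζ = 0.2736.
%OS = 100·exp(−πζ/√(1−ζ²)) = 100·exp(−π·0.2736/√0.9252) = 40.9%.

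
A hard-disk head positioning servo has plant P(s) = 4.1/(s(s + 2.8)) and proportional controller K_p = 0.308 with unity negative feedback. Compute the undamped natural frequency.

ω_n = 1.12 rad/s

With unity feedback the closed-loop characteristic equation is s² + 2.8s + 0.308·4.1 = s² + 2.8s + 1.263 = 0.
So ω_n² = 1.263 ⇒ ω_n = 1.124 rad/s, and ζ = 2.8/(2ω_n) = 1.25.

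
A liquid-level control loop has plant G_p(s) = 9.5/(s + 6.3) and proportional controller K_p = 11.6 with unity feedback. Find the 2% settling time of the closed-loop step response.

T_s ≈ 0.0343 s

Closed-loop transfer function: T(s) = K_p·G_p(s)/(1 + K_p·G_p(s)) = 110.2/(s + 6.3 + 110.2) = 110.2/(s + 116.5).
Time constant τ = 1/116.5 = 0.008584 s, so the 2% settling time is about 4τ = 0.0343 s.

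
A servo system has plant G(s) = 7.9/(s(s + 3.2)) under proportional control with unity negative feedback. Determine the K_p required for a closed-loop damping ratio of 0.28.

K_p = 4.13

Closed-loop characteristic equation: s² + 3.2s + K_p·7.9 = 0.
So ω_n = √(7.9K_p) and 2ζω_n = 3.2, giving ζ = 3.2/(2√(7.9K_p)).
Setting ζ = 0.28: √(7.9K_p) = 3.2/(2·0.28) = 5.714, so K_p = 32.65/7.9 = 4.13.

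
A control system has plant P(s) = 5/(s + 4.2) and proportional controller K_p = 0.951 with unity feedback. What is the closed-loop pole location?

s = -8.955

Closed-loop transfer function: T(s) = K_p·P(s)/(1 + K_p·P(s)) = 4.755/(s + 4.2 + 4.755) = 4.755/(s + 8.955).
The closed-loop pole is at s = −8.955.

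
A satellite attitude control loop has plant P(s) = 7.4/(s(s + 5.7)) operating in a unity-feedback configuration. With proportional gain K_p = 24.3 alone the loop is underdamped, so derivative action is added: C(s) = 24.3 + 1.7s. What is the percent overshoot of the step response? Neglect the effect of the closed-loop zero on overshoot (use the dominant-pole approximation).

Forward path: (24.3 + 1.7s)·7.4/(s(s+5.7)). The closed-loop characteristic equation is s² + (5.7 + 7.4·1.7)s + 7.4·24.3 = 0.
That is s² + 18.28s + 179.8 = 0, so ω_n = 13.41 rad/s and ζ = 18.28/(2·13.41) = 0.6816.
%OS = 100·exp(−πζ/√(1−ζ²)) = 5.36%.

5.36%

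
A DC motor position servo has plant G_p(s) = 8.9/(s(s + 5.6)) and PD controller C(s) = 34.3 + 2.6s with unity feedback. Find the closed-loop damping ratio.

ζ = 0.822

Forward path: (34.3 + 2.6s)·8.9/(s(s+5.6)). The closed-loop characteristic equation is s² + (5.6 + 8.9·2.6)s + 8.9·34.3 = 0.
That is s² + 28.74s + 305.3 = 0, so ω_n = 17.47 rad/s and ζ = 28.74/(2·17.47) = 0.8225.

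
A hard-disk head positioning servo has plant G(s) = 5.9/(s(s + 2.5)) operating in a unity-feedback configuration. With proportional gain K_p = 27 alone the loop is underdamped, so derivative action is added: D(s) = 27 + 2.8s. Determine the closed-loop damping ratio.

ζ = 0.753

Forward path: (27 + 2.8s)·5.9/(s(s+2.5)). The closed-loop characteristic equation is s² + (2.5 + 5.9·2.8)s + 5.9·27 = 0.
That is s² + 19.02s + 159.3 = 0, so ω_n = 12.62 rad/s and ζ = 19.02/(2·12.62) = 0.7535.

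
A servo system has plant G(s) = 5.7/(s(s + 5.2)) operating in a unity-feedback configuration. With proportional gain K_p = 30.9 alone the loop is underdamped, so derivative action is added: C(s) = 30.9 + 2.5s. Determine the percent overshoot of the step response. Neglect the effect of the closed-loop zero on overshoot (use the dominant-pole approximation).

3.39%

Forward path: (30.9 + 2.5s)·5.7/(s(s+5.2)). The closed-loop characteristic equation is s² + (5.2 + 5.7·2.5)s + 5.7·30.9 = 0.
That is s² + 19.45s + 176.1 = 0, so ω_n = 13.27 rad/s and ζ = 19.45/(2·13.27) = 0.7328.
%OS = 100·exp(−πζ/√(1−ζ²)) = 3.39%.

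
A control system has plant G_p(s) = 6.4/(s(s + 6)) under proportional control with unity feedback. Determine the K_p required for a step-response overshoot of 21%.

K_p = 7.1

From %OS = 100·exp(−πζ/√(1−ζ²)) = 21%, ζ = −ln(0.21)/√(π²+ln²(0.21)) = 0.4449.
Characteristic equation s² + 6s + 6.4K_p = 0 gives ζ = 6/(2√(6.4K_p)).
Setting ζ = 0.4449: √(6.4K_p) = 6/(2·0.4449) = 6.743, so K_p = 45.47/6.4 = 7.1.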